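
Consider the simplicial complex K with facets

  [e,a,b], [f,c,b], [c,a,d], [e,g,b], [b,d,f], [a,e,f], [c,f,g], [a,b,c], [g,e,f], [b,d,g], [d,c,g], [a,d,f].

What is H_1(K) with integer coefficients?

Fix the vertex order a < b < c < d < e < f < g and write every simplex with vertices in increasing order. Then dim K = 2 and the simplices of K are:

  0-simplices (7): a, b, c, d, e, f, g
  1-simplices (18): ab, ac, ad, ae, af, bc, bd, be, bf, bg, cd, cf, cg, df, dg, ef, eg, fg
  2-simplices (12): abc, abe, acd, adf, aef, bcf, bdf, bdg, beg, cdg, cfg, efg

Hence C_0 ≅ Z^7, C_1 ≅ Z^18, C_2 ≅ Z^12.

Boundary ∂_1: C_1 → C_0 sends each edge [p,q] (with p < q) to q − p. For instance
  ∂cd = d − c.
The resulting 7×18 matrix has rank 6, and its Smith normal form has invariant factors (1,1,1,1,1,1).

The boundary map ∂_2: C_2 → C_1 acts by ∂[p,q,r] = [q,r] − [p,r] + [p,q]. For instance
  ∂abe = be − ae + ab,
  ∂cdg = dg − cg + cd.
The resulting 18×12 matrix has rank 12, and its Smith normal form has invariant factors (1,1,1,1,1,1,1,1,1,1,1,2).

From H_k ≅ ker(∂_k) / im(∂_{k+1}) we obtain:

  H_1: rank ker ∂_1 − rank ∂_2 = (18 − 6) − 12 = 0, and ∂_2 has invariant factor 2 > 1, so H_1 = Z/2.

(K is a triangulation of the real projective plane RP^2.)

H_1 = Z/2.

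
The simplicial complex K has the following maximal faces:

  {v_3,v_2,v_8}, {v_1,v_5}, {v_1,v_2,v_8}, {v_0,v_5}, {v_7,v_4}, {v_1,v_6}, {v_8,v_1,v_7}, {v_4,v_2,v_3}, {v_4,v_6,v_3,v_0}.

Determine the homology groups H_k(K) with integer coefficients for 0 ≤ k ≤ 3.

H_0 ≅ Z,  H_1 ≅ Z^3,  H_2 = 0,  H_3 = 0.

We work with the vertex ordering v_0 < v_1 < v_2 < v_3 < v_4 < v_5 < v_6 < v_7 < v_8. The simplices of K, each written with vertices in increasing order, are:

  0-simplices (9): [v_0], [v_1], [v_2], [v_3], [v_4], [v_5], [v_6], [v_7], [v_8]
  1-simplices (18): (18 of them)
  2-simplices (8): [v_0,v_3,v_4], [v_0,v_3,v_6], [v_0,v_4,v_6], [v_1,v_2,v_8], [v_1,v_7,v_8], [v_2,v_3,v_4], [v_2,v_3,v_8], [v_3,v_4,v_6]
  3-simplices (1): [v_0,v_3,v_4,v_6]

giving chain groups C_0 ≅ Z^9, C_1 ≅ Z^18, C_2 ≅ Z^8, C_3 ≅ Z^1.

The boundary map ∂_1: C_1 → C_0 maps an edge to its endpoints' difference, ∂[p,q] = q − p.
As a 9×18 matrix over Z this has rank 8, with invariant factors (1,1,1,1,1,1,1,1).

∂_2: C_2 → C_1 maps a triangle to the signed sum of its edges. For instance
  ∂[v_0,v_3,v_6] = [v_3,v_6] − [v_0,v_6] + [v_0,v_3],
  ∂[v_2,v_3,v_4] = [v_3,v_4] − [v_2,v_4] + [v_2,v_3].
The resulting 18×8 matrix has rank 7, and its Smith normal form has invariant factors (1,1,1,1,1,1,1).

∂_3: C_3 → C_2 sends each 3-simplex σ to the alternating sum Σ_i (−1)^i (σ with its i-th vertex removed). For instance
  ∂[v_0,v_3,v_4,v_6] = [v_3,v_4,v_6] − [v_0,v_4,v_6] + [v_0,v_3,v_6] − [v_0,v_3,v_4].
This gives a 8×1 integer matrix of rank 1; reducing to Smith normal form yields diagonal entries (1).

From H_k ≅ ker(∂_k) / im(∂_{k+1}) we obtain:

  H_0: rank C_0 − rank ∂_1 = 9 − 8 = 1, and the invariant factors of ∂_1 are all 1, so H_0 ≅ Z.
  H_1: rank ker ∂_1 − rank ∂_2 = (18 − 8) − 7 = 3, and the invariant factors of ∂_2 are all 1, so H_1 ≅ Z^3.
  H_2: rank ker ∂_2 − rank ∂_3 = (8 − 7) − 1 = 0, and the invariant factors of ∂_3 are all 1, so H_2 ≅ 0.
  H_3: rank ker ∂_3 − rank ∂_4 = (1 − 1) − 0 = 0, and there is no ∂_4, so H_3 ≅ 0.

As a check, the Euler characteristic is 9 − 18 + 8 − 1 = -2, which agrees with 1 − 3 + 0 − 0 = -2.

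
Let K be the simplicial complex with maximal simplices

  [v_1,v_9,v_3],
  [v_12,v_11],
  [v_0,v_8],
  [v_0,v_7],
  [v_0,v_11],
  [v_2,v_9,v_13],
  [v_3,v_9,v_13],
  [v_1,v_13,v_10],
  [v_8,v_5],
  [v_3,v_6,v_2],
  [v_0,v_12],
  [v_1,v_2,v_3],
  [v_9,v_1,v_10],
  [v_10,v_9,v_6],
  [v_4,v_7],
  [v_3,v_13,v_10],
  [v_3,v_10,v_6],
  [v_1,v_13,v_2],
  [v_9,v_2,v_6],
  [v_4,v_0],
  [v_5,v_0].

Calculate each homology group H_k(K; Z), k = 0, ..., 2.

Order the vertices as v_0 < v_1 < v_2 < v_3 < v_4 < v_5 < v_6 < v_7 < v_8 < v_9 < v_10 < v_11 < v_12 < v_13. Listing each simplex with vertices in this order, K has dimension 2 with simplices:

  0-simplices (14): [v_0], [v_1], [v_2], [v_3], [v_4], [v_5], [v_6], [v_7], [v_8], [v_9], [v_10], [v_11], [v_12], [v_13]
  1-simplices (27): (27 of them)
  2-simplices (12): (12 of them)

so the chain groups are C_0 ≅ Z^14, C_1 ≅ Z^27, C_2 ≅ Z^12.

Boundary ∂_1: C_1 → C_0 sends each edge [p,q] (with p < q) to q − p.
The 14×27 boundary matrix has rank 12 and Smith normal form diag(1,1,1,1,1,1,1,1,1,1,1,1).

∂_2: C_2 → C_1 acts by ∂[p,q,r] = [q,r] − [p,r] + [p,q]. For instance
  ∂[v_1,v_10,v_13] = [v_10,v_13] − [v_1,v_13] + [v_1,v_10],
  ∂[v_3,v_6,v_10] = [v_6,v_10] − [v_3,v_10] + [v_3,v_6].
This gives a 27×12 integer matrix of rank 12; reducing to Smith normal form yields diagonal entries (1,1,1,1,1,1,1,1,1,1,1,2).

Now H_k = ker ∂_k / im ∂_{k+1}, so:

  H_0: rank C_0 − rank ∂_1 = 14 − 12 = 2, and the invariant factors of ∂_1 are all 1, so H_0 = Z^2.
  H_1: rank ker ∂_1 − rank ∂_2 = (27 − 12) − 12 = 3, and ∂_2 has invariant factor 2 > 1, so H_1 = Z^3 ⊕ Z_2.
  H_2: rank ker ∂_2 − rank ∂_3 = (12 − 12) − 0 = 0, and there is no ∂_3, so H_2 = 0.

H_0 ≅ Z^2,  H_1 ≅ Z^3 ⊕ Z_2,  H_2 = 0.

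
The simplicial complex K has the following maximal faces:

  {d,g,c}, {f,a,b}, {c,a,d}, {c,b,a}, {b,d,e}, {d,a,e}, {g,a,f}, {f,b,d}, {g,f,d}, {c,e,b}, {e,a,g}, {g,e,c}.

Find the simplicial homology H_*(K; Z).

Order the vertices as a < b < c < d < e < f < g. Listing each simplex with vertices in this order, K has dimension 2 with simplices:

  0-simplices (7): a, b, c, d, e, f, g
  1-simplices (18): ab, ac, ad, ae, af, ag, bc, bd, be, bf, cd, ce, cg, de, df, dg, eg, fg
  2-simplices (12): abc, abf, acd, ade, aeg, afg, bce, bde, bdf, cdg, ceg, dfg

so the chain groups are C_0 ≅ Z^7, C_1 ≅ Z^18, C_2 ≅ Z^12.

Boundary ∂_1: C_1 → C_0 sends each edge [p,q] (with p < q) to q − p.
The 7×18 boundary matrix has rank 6 and Smith normal form diag(1,1,1,1,1,1).

∂_2: C_2 → C_1 acts by ∂[p,q,r] = [q,r] − [p,r] + [p,q]. For instance
  ∂ceg = eg − cg + ce,
  ∂bce = ce − be + bc.
The resulting 18×12 matrix has rank 12, and its Smith normal form has invariant factors (1,1,1,1,1,1,1,1,1,1,1,2).

Now H_k = ker ∂_k / im ∂_{k+1}, so:

  H_0: rank C_0 − rank ∂_1 = 7 − 6 = 1, and the invariant factors of ∂_1 are all 1, so H_0 = Z.
  H_1: rank ker ∂_1 − rank ∂_2 = (18 − 6) − 12 = 0, and ∂_2 has invariant factor 2 > 1, so H_1 = Z/2.
  H_2: rank ker ∂_2 − rank ∂_3 = (12 − 12) − 0 = 0, and there is no ∂_3, so H_2 = 0.

H_0 = Z,  H_1 = Z/2,  H_2 = 0.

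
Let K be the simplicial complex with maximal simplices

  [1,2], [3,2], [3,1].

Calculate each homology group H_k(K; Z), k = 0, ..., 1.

H_0 = Z,  H_1 = Z.

Take the total order 1 < 2 < 3 on the vertex set. Then K (dimension 1) consists of the simplices:

  0-simplices (3): [1], [2], [3]
  1-simplices (3): [1,2], [1,3], [2,3]

so the chain groups are C_0 ≅ Z^3, C_1 ≅ Z^3.

Boundary ∂_1: C_1 → C_0 sends each edge [p,q] (with p < q) to q − p.
This gives a 3×3 integer matrix of rank 2; reducing to Smith normal form yields diagonal entries (1,1).

Now H_k = ker ∂_k / im ∂_{k+1}, so:

  H_0: rank C_0 − rank ∂_1 = 3 − 2 = 1, and the invariant factors of ∂_1 are all 1, so H_0 ≅ Z.
  H_1: rank ker ∂_1 − rank ∂_2 = (3 − 2) − 0 = 1, and there is no ∂_2, so H_1 ≅ Z.

(K is a triangulation of the circle S^1.)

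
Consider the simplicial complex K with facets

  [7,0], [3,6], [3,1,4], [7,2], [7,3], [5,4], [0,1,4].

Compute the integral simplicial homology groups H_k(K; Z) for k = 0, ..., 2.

H_0 = Z,  H_1 = Z,  H_2 = 0.

Fix the vertex order 0 < 1 < 2 < 3 < 4 < 5 < 6 < 7 and write every simplex with vertices in increasing order. Then dim K = 2 and the simplices of K are:

  0-simplices (8): [0], [1], [2], [3], [4], [5], [6], [7]
  1-simplices (10): [0,1], [0,4], [0,7], [1,3], [1,4], [2,7], [3,4], [3,6], [3,7], [4,5]
  2-simplices (2): [0,1,4], [1,3,4]

Hence C_0 ≅ Z^8, C_1 ≅ Z^10, C_2 ≅ Z^2.

The boundary map ∂_1: C_1 → C_0 maps an edge to its endpoints' difference, ∂[p,q] = q − p.
As a 8×10 matrix over Z this has rank 7, with invariant factors (1,1,1,1,1,1,1).

The boundary map ∂_2: C_2 → C_1 maps a triangle to the signed sum of its edges. For instance
  ∂[0,1,4] = [1,4] − [0,4] + [0,1],
  ∂[1,3,4] = [3,4] − [1,4] + [1,3].
The resulting 10×2 matrix has rank 2, and its Smith normal form has invariant factors (1,1).

Reading off H_k = ker ∂_k / im ∂_{k+1}:

  H_0: rank C_0 − rank ∂_1 = 8 − 7 = 1, and the invariant factors of ∂_1 are all 1, so H_0 ≅ Z.
  H_1: rank ker ∂_1 − rank ∂_2 = (10 − 7) − 2 = 1, and the invariant factors of ∂_2 are all 1, so H_1 ≅ Z.
  H_2: rank ker ∂_2 − rank ∂_3 = (2 − 2) − 0 = 0, and there is no ∂_3, so H_2 ≅ 0.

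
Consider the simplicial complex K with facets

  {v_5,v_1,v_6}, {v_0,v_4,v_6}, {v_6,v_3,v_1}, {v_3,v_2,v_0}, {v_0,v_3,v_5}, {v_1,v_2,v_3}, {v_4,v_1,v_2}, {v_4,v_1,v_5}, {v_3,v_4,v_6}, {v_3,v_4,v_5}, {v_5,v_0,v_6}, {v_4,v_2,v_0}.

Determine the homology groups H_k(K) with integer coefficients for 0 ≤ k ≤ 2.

We work with the vertex ordering v_0 < v_1 < v_2 < v_3 < v_4 < v_5 < v_6. The simplices of K, each written with vertices in increasing order, are:

  0-simplices (7): [v_0], [v_1], [v_2], [v_3], [v_4], [v_5], [v_6]
  1-simplices (18): (18 of them)
  2-simplices (12): (12 of them)

Hence C_0 ≅ Z^7, C_1 ≅ Z^18, C_2 ≅ Z^12.

The boundary map ∂_1: C_1 → C_0 sends each edge [p,q] (with p < q) to q − p.
The 7×18 boundary matrix has rank 6 and Smith normal form diag(1,1,1,1,1,1).

∂_2: C_2 → C_1 sends each 2-simplex [p,q,r] to [q,r] − [p,r] + [p,q]. For instance
  ∂[v_0,v_2,v_4] = [v_2,v_4] − [v_0,v_4] + [v_0,v_2],
  ∂[v_3,v_4,v_5] = [v_4,v_5] − [v_3,v_5] + [v_3,v_4].
This gives a 18×12 integer matrix of rank 12; reducing to Smith normal form yields diagonal entries (1,1,1,1,1,1,1,1,1,1,1,2).

From H_k ≅ ker(∂_k) / im(∂_{k+1}) we obtain:

  H_0: rank C_0 − rank ∂_1 = 7 − 6 = 1, and the invariant factors of ∂_1 are all 1, so H_0 ≅ Z.
  H_1: rank ker ∂_1 − rank ∂_2 = (18 − 6) − 12 = 0, and ∂_2 has invariant factor 2 > 1, so H_1 ≅ Z_2.
  H_2: rank ker ∂_2 − rank ∂_3 = (12 − 12) − 0 = 0, and there is no ∂_3, so H_2 ≅ 0.

As a check, the Euler characteristic is 7 − 18 + 12 = 1, which agrees with 1 − 0 + 0 = 1.

H_0 = Z,  H_1 = Z_2,  H_2 = 0.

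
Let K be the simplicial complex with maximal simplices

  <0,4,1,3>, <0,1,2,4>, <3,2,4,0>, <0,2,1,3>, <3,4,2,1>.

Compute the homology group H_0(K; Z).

H_0 ≅ Z.

Fix the vertex order 0 < 1 < 2 < 3 < 4 and write every simplex with vertices in increasing order. Then dim K = 3 and the simplices of K are:

  0-simplices (5): [0], [1], [2], [3], [4]
  1-simplices (10): [0,1], [0,2], [0,3], [0,4], [1,2], [1,3], [1,4], [2,3], [2,4], [3,4]
  2-simplices (10): [0,1,2], [0,1,3], [0,1,4], [0,2,3], [0,2,4], [0,3,4], [1,2,3], [1,2,4], [1,3,4], [2,3,4]
  3-simplices (5): [0,1,2,3], [0,1,2,4], [0,1,3,4], [0,2,3,4], [1,2,3,4]

so the chain groups are C_0 ≅ Z^5, C_1 ≅ Z^10, C_2 ≅ Z^10, C_3 ≅ Z^5.

The boundary map ∂_1: C_1 → C_0 sends each edge [p,q] (with p < q) to q − p.
The 5×10 boundary matrix has rank 4 and Smith normal form diag(1,1,1,1).

∂_2: C_2 → C_1 maps a triangle to the signed sum of its edges. For instance
  ∂[2,3,4] = [3,4] − [2,4] + [2,3],
  ∂[0,1,4] = [1,4] − [0,4] + [0,1].
As a 10×10 matrix over Z this has rank 6, with invariant factors (1,1,1,1,1,1).

Boundary ∂_3: C_3 → C_2 sends each 3-simplex σ to the alternating sum Σ_i (−1)^i (σ with its i-th vertex removed). For instance
  ∂[0,1,3,4] = [1,3,4] − [0,3,4] + [0,1,4] − [0,1,3],
  ∂[0,1,2,4] = [1,2,4] − [0,2,4] + [0,1,4] − [0,1,2].
The 10×5 boundary matrix has rank 4 and Smith normal form diag(1,1,1,1).

Reading off H_k = ker ∂_k / im ∂_{k+1}:

  H_0: rank C_0 − rank ∂_1 = 5 − 4 = 1, and the invariant factors of ∂_1 are all 1, so H_0 = Z.

(K is a triangulation of the 3-sphere S^3.)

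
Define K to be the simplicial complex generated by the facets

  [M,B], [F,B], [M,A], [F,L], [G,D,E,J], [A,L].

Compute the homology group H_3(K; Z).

H_3 = 0.

K has 9 vertices, 11 edges, 4 triangles, 1 3-simplex.
rank ∂_3 = 1, rank ∂_4 = 0 ⇒ b_3 = 1 − 1 − 0 = 0. So H_3 ≅ 0.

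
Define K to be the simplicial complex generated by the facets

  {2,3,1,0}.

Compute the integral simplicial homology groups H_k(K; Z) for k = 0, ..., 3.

H_0 ≅ Z,  H_1 = 0,  H_2 = 0,  H_3 = 0.

Fix the vertex order 0 < 1 < 2 < 3 and write every simplex with vertices in increasing order. Then dim K = 3 and the simplices of K are:

  0-simplices (4): [0], [1], [2], [3]
  1-simplices (6): [0,1], [0,2], [0,3], [1,2], [1,3], [2,3]
  2-simplices (4): [0,1,2], [0,1,3], [0,2,3], [1,2,3]
  3-simplices (1): [0,1,2,3]

giving chain groups C_0 ≅ Z^4, C_1 ≅ Z^6, C_2 ≅ Z^4, C_3 ≅ Z^1.

Boundary ∂_1: C_1 → C_0 sends each edge [p,q] (with p < q) to q − p. For instance
  ∂[1,3] = [3] − [1].
The 4×6 boundary matrix has rank 3 and Smith normal form diag(1,1,1).

∂_2: C_2 → C_1 maps a triangle to the signed sum of its edges. For instance
  ∂[0,1,2] = [1,2] − [0,2] + [0,1],
  ∂[0,1,3] = [1,3] − [0,3] + [0,1].
The resulting 6×4 matrix has rank 3, and its Smith normal form has invariant factors (1,1,1).

The boundary map ∂_3: C_3 → C_2 sends each 3-simplex σ to the alternating sum Σ_i (−1)^i (σ with its i-th vertex removed). For instance
  ∂[0,1,2,3] = [1,2,3] − [0,2,3] + [0,1,3] − [0,1,2].
The 4×1 boundary matrix has rank 1 and Smith normal form diag(1).

Computing H_k = (kernel of ∂_k) / (image of ∂_{k+1}):

  H_0: rank C_0 − rank ∂_1 = 4 − 3 = 1, and the invariant factors of ∂_1 are all 1, so H_0 = Z.
  H_1: rank ker ∂_1 − rank ∂_2 = (6 − 3) − 3 = 0, and the invariant factors of ∂_2 are all 1, so H_1 = 0.
  H_2: rank ker ∂_2 − rank ∂_3 = (4 − 3) − 1 = 0, and the invariant factors of ∂_3 are all 1, so H_2 = 0.
  H_3: rank ker ∂_3 − rank ∂_4 = (1 − 1) − 0 = 0, and there is no ∂_4, so H_3 = 0.

As a check, the Euler characteristic is 4 − 6 + 4 − 1 = 1, which agrees with 1 − 0 + 0 − 0 = 1.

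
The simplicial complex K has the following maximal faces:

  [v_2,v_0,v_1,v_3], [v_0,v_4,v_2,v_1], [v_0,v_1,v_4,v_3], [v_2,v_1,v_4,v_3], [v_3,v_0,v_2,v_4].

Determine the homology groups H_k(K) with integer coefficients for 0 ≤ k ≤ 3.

H_0 = Z,  H_1 = 0,  H_2 = 0,  H_3 = Z.

Take the total order v_0 < v_1 < v_2 < v_3 < v_4 on the vertex set. Then K (dimension 3) consists of the simplices:

  0-simplices (5): [v_0], [v_1], [v_2], [v_3], [v_4]
  1-simplices (10): [v_0,v_1], [v_0,v_2], [v_0,v_3], [v_0,v_4], [v_1,v_2], [v_1,v_3], [v_1,v_4], [v_2,v_3], [v_2,v_4], [v_3,v_4]
  2-simplices (10): [v_0,v_1,v_2], [v_0,v_1,v_3], [v_0,v_1,v_4], [v_0,v_2,v_3], [v_0,v_2,v_4], [v_0,v_3,v_4], [v_1,v_2,v_3], [v_1,v_2,v_4], [v_1,v_3,v_4], [v_2,v_3,v_4]
  3-simplices (5): [v_0,v_1,v_2,v_3], [v_0,v_1,v_2,v_4], [v_0,v_1,v_3,v_4], [v_0,v_2,v_3,v_4], [v_1,v_2,v_3,v_4]

giving chain groups C_0 ≅ Z^5, C_1 ≅ Z^10, C_2 ≅ Z^10, C_3 ≅ Z^5.

∂_1: C_1 → C_0 maps an edge to its endpoints' difference, ∂[p,q] = q − p. For instance
  ∂[v_0,v_1] = [v_1] − [v_0].
The resulting 5×10 matrix has rank 4, and its Smith normal form has invariant factors (1,1,1,1).

The boundary map ∂_2: C_2 → C_1 maps a triangle to the signed sum of its edges. For instance
  ∂[v_0,v_1,v_4] = [v_1,v_4] − [v_0,v_4] + [v_0,v_1],
  ∂[v_0,v_1,v_2] = [v_1,v_2] − [v_0,v_2] + [v_0,v_1].
The 10×10 boundary matrix has rank 6 and Smith normal form diag(1,1,1,1,1,1).

Boundary ∂_3: C_3 → C_2 sends each 3-simplex σ to the alternating sum Σ_i (−1)^i (σ with its i-th vertex removed). For instance
  ∂[v_0,v_1,v_2,v_3] = [v_1,v_2,v_3] − [v_0,v_2,v_3] + [v_0,v_1,v_3] − [v_0,v_1,v_2],
  ∂[v_1,v_2,v_3,v_4] = [v_2,v_3,v_4] − [v_1,v_3,v_4] + [v_1,v_2,v_4] − [v_1,v_2,v_3].
The 10×5 boundary matrix has rank 4 and Smith normal form diag(1,1,1,1).

Computing H_k = (kernel of ∂_k) / (image of ∂_{k+1}):

  H_0: rank C_0 − rank ∂_1 = 5 − 4 = 1, and the invariant factors of ∂_1 are all 1, so H_0 = Z.
  H_1: rank ker ∂_1 − rank ∂_2 = (10 − 4) − 6 = 0, and the invariant factors of ∂_2 are all 1, so H_1 = 0.
  H_2: rank ker ∂_2 − rank ∂_3 = (10 − 6) − 4 = 0, and the invariant factors of ∂_3 are all 1, so H_2 = 0.
  H_3: rank ker ∂_3 − rank ∂_4 = (5 − 4) − 0 = 1, and there is no ∂_4, so H_3 = Z.

(K is a triangulation of the 3-sphere S^3.)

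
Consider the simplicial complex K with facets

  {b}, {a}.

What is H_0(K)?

H_0 = Z^2.

We work with the vertex ordering a < b. The simplices of K, each written with vertices in increasing order, are:

  0-simplices (2): a, b

Hence C_0 ≅ Z^2.

Computing H_k = (kernel of ∂_k) / (image of ∂_{k+1}):

  H_0: rank C_0 − rank ∂_1 = 2 − 0 = 2, and there is no ∂_1, so H_0 = Z^2.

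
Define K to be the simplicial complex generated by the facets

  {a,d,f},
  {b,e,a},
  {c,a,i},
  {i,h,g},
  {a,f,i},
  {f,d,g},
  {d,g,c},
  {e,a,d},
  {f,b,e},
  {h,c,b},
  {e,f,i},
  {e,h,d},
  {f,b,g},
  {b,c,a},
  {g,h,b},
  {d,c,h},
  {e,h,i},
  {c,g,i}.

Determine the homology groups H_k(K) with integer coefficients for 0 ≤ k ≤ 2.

We work with the vertex ordering a < b < c < d < e < f < g < h < i. The simplices of K, each written with vertices in increasing order, are:

  0-simplices (9): a, b, c, d, e, f, g, h, i
  1-simplices (27): ab, ac, ad, ae, af, ai, bc, be, bf, bg, bh, cd, cg, ch, ci, de, df, dg, dh, ef, eh, ei, fg, fi, gh, gi, hi
  2-simplices (18): abc, abe, aci, ade, adf, afi, bch, bef, bfg, bgh, cdg, cdh, cgi, deh, dfg, efi, ehi, ghi

so the chain groups are C_0 ≅ Z^9, C_1 ≅ Z^27, C_2 ≅ Z^18.

∂_1: C_1 → C_0 maps an edge to its endpoints' difference, ∂[p,q] = q − p. For instance
  ∂hi = i − h.
This gives a 9×27 integer matrix of rank 8; reducing to Smith normal form yields diagonal entries (1,1,1,1,1,1,1,1).

The boundary map ∂_2: C_2 → C_1 maps a triangle to the signed sum of its edges. For instance
  ∂bch = ch − bh + bc,
  ∂deh = eh − dh + de.
As a 27×18 matrix over Z this has rank 18, with invariant factors (1,1,1,1,1,1,1,1,1,1,1,1,1,1,1,1,1,2).

Now H_k = ker ∂_k / im ∂_{k+1}, so:

  H_0: rank C_0 − rank ∂_1 = 9 − 8 = 1, and the invariant factors of ∂_1 are all 1, so H_0 = Z.
  H_1: rank ker ∂_1 − rank ∂_2 = (27 − 8) − 18 = 1, and ∂_2 has invariant factor 2 > 1, so H_1 = Z ⊕ Z_2.
  H_2: rank ker ∂_2 − rank ∂_3 = (18 − 18) − 0 = 0, and there is no ∂_3, so H_2 = 0.

H_0 ≅ Z,  H_1 ≅ Z ⊕ Z_2,  H_2 = 0.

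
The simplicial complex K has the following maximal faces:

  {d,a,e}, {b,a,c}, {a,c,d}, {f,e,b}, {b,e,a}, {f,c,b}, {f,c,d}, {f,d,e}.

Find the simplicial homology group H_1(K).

Order the vertices as a < b < c < d < e < f. Listing each simplex with vertices in this order, K has dimension 2 with simplices:

  0-simplices (6): a, b, c, d, e, f
  1-simplices (12): ab, ac, ad, ae, bc, be, bf, cd, cf, de, df, ef
  2-simplices (8): abc, abe, acd, ade, bcf, bef, cdf, def

so the chain groups are C_0 ≅ Z^6, C_1 ≅ Z^12, C_2 ≅ Z^8.

The boundary map ∂_1: C_1 → C_0 maps an edge to its endpoints' difference, ∂[p,q] = q − p.
The resulting 6×12 matrix has rank 5, and its Smith normal form has invariant factors (1,1,1,1,1).

The boundary map ∂_2: C_2 → C_1 acts by ∂[p,q,r] = [q,r] − [p,r] + [p,q]. For instance
  ∂bcf = cf − bf + bc,
  ∂abe = be − ae + ab.
This gives a 12×8 integer matrix of rank 7; reducing to Smith normal form yields diagonal entries (1,1,1,1,1,1,1).

Now H_k = ker ∂_k / im ∂_{k+1}, so:

  H_1: rank ker ∂_1 − rank ∂_2 = (12 − 5) − 7 = 0, and the invariant factors of ∂_2 are all 1, so H_1 = 0.

(K is a triangulation of the 2-sphere S^2.)

H_1 ≅ 0.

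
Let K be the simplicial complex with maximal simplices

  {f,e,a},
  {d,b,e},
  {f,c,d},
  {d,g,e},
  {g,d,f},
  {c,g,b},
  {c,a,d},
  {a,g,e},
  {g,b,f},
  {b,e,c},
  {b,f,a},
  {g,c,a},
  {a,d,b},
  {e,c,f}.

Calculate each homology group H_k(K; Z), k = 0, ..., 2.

H_0 ≅ Z,  H_1 ≅ Z^2,  H_2 ≅ Z.

Fix the vertex order a < b < c < d < e < f < g and write every simplex with vertices in increasing order. Then dim K = 2 and the simplices of K are:

  0-simplices (7): a, b, c, d, e, f, g
  1-simplices (21): ab, ac, ad, ae, af, ag, bc, bd, be, bf, bg, cd, ce, cf, cg, de, df, dg, ef, eg, fg
  2-simplices (14): abd, abf, acd, acg, aef, aeg, bce, bcg, bde, bfg, cdf, cef, deg, dfg

so the chain groups are C_0 ≅ Z^7, C_1 ≅ Z^21, C_2 ≅ Z^14.

Boundary ∂_1: C_1 → C_0 maps an edge to its endpoints' difference, ∂[p,q] = q − p. For instance
  ∂ab = b − a.
This gives a 7×21 integer matrix of rank 6; reducing to Smith normal form yields diagonal entries (1,1,1,1,1,1).

∂_2: C_2 → C_1 sends each 2-simplex [p,q,r] to [q,r] − [p,r] + [p,q]. For instance
  ∂cdf = df − cf + cd,
  ∂aeg = eg − ag + ae.
The resulting 21×14 matrix has rank 13, and its Smith normal form has invariant factors (1,1,1,1,1,1,1,1,1,1,1,1,1).

From H_k ≅ ker(∂_k) / im(∂_{k+1}) we obtain:

  H_0: rank C_0 − rank ∂_1 = 7 − 6 = 1, and the invariant factors of ∂_1 are all 1, so H_0 ≅ Z.
  H_1: rank ker ∂_1 − rank ∂_2 = (21 − 6) − 13 = 2, and the invariant factors of ∂_2 are all 1, so H_1 ≅ Z^2.
  H_2: rank ker ∂_2 − rank ∂_3 = (14 − 13) − 0 = 1, and there is no ∂_3, so H_2 ≅ Z.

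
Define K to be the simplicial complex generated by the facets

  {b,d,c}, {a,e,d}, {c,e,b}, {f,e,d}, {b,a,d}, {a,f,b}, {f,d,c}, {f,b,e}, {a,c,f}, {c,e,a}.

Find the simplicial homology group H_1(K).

Take the total order a < b < c < d < e < f on the vertex set. Then K (dimension 2) consists of the simplices:

  0-simplices (6): a, b, c, d, e, f
  1-simplices (15): ab, ac, ad, ae, af, bc, bd, be, bf, cd, ce, cf, de, df, ef
  2-simplices (10): abd, abf, ace, acf, ade, bcd, bce, bef, cdf, def

so the chain groups are C_0 ≅ Z^6, C_1 ≅ Z^15, C_2 ≅ Z^10.

Boundary ∂_1: C_1 → C_0 is given by ∂[p,q] = [q] − [p].
The 6×15 boundary matrix has rank 5 and Smith normal form diag(1,1,1,1,1).

Boundary ∂_2: C_2 → C_1 sends each 2-simplex [p,q,r] to [q,r] − [p,r] + [p,q]. For instance
  ∂bef = ef − bf + be,
  ∂bcd = cd − bd + bc.
The 15×10 boundary matrix has rank 10 and Smith normal form diag(1,1,1,1,1,1,1,1,1,2).

From H_k ≅ ker(∂_k) / im(∂_{k+1}) we obtain:

  H_1: rank ker ∂_1 − rank ∂_2 = (15 − 5) − 10 = 0, and ∂_2 has invariant factor 2 > 1, so H_1 = Z/2.

H_1 = Z/2.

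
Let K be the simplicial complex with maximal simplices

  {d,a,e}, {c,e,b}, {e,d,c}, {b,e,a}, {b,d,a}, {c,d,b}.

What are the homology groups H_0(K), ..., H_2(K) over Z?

We work with the vertex ordering a < b < c < d < e. The simplices of K, each written with vertices in increasing order, are:

  0-simplices (5): a, b, c, d, e
  1-simplices (9): ab, ad, ae, bc, bd, be, cd, ce, de
  2-simplices (6): abd, abe, ade, bcd, bce, cde

so the chain groups are C_0 ≅ Z^5, C_1 ≅ Z^9, C_2 ≅ Z^6.

Boundary ∂_1: C_1 → C_0 sends each edge [p,q] (with p < q) to q − p.
The resulting 5×9 matrix has rank 4, and its Smith normal form has invariant factors (1,1,1,1).

The boundary map ∂_2: C_2 → C_1 acts by ∂[p,q,r] = [q,r] − [p,r] + [p,q]. For instance
  ∂bcd = cd − bd + bc,
  ∂abd = bd − ad + ab.
This gives a 9×6 integer matrix of rank 5; reducing to Smith normal form yields diagonal entries (1,1,1,1,1).

Reading off H_k = ker ∂_k / im ∂_{k+1}:

  H_0: rank C_0 − rank ∂_1 = 5 − 4 = 1, and the invariant factors of ∂_1 are all 1, so H_0 = Z.
  H_1: rank ker ∂_1 − rank ∂_2 = (9 − 4) − 5 = 0, and the invariant factors of ∂_2 are all 1, so H_1 = 0.
  H_2: rank ker ∂_2 − rank ∂_3 = (6 − 5) − 0 = 1, and there is no ∂_3, so H_2 = Z.

H_0 = Z,  H_1 = 0,  H_2 = Z.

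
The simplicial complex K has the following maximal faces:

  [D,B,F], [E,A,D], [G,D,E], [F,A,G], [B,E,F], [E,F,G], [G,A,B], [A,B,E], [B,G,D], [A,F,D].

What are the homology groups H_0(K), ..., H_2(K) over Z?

H_0 = Z,  H_1 = Z/2,  H_2 = 0.

K has 6 vertices, 15 edges, 10 triangles.
rank ∂_0 = 0, rank ∂_1 = 5 ⇒ b_0 = 6 − 0 − 5 = 1; all invariant factors of ∂_1 are 1 so no torsion. So H_0 ≅ Z.
rank ∂_1 = 5, rank ∂_2 = 10 ⇒ b_1 = 15 − 5 − 10 = 0; ∂_2 has invariant factor(s) [2] giving torsion. So H_1 ≅ Z/2.
rank ∂_2 = 10, rank ∂_3 = 0 ⇒ b_2 = 10 − 10 − 0 = 0. So H_2 ≅ 0.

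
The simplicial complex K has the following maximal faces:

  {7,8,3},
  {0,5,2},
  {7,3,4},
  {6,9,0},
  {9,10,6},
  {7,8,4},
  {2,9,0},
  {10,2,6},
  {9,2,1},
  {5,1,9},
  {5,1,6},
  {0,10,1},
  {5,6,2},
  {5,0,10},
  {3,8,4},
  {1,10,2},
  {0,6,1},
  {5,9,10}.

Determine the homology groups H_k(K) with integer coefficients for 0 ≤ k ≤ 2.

Order the vertices as 0 < 1 < 2 < 3 < 4 < 5 < 6 < 7 < 8 < 9 < 10. Listing each simplex with vertices in this order, K has dimension 2 with simplices:

  0-simplices (11): [0], [1], [2], [3], [4], [5], [6], [7], [8], [9], [10]
  1-simplices (27): (27 of them)
  2-simplices (18): (18 of them)

giving chain groups C_0 ≅ Z^11, C_1 ≅ Z^27, C_2 ≅ Z^18.

Boundary ∂_1: C_1 → C_0 maps an edge to its endpoints' difference, ∂[p,q] = q − p. For instance
  ∂[1,6] = [6] − [1].
The resulting 11×27 matrix has rank 9, and its Smith normal form has invariant factors (1,1,1,1,1,1,1,1,1).

∂_2: C_2 → C_1 sends each 2-simplex [p,q,r] to [q,r] − [p,r] + [p,q]. For instance
  ∂[0,2,5] = [2,5] − [0,5] + [0,2],
  ∂[0,2,9] = [2,9] − [0,9] + [0,2].
This gives a 27×18 integer matrix of rank 16; reducing to Smith normal form yields diagonal entries (1,1,1,1,1,1,1,1,1,1,1,1,1,1,1,1).

From H_k ≅ ker(∂_k) / im(∂_{k+1}) we obtain:

  H_0: rank C_0 − rank ∂_1 = 11 − 9 = 2, and the invariant factors of ∂_1 are all 1, so H_0 ≅ Z^2.
  H_1: rank ker ∂_1 − rank ∂_2 = (27 − 9) − 16 = 2, and the invariant factors of ∂_2 are all 1, so H_1 ≅ Z^2.
  H_2: rank ker ∂_2 − rank ∂_3 = (18 − 16) − 0 = 2, and there is no ∂_3, so H_2 ≅ Z^2.

H_0 ≅ Z^2,  H_1 ≅ Z^2,  H_2 ≅ Z^2.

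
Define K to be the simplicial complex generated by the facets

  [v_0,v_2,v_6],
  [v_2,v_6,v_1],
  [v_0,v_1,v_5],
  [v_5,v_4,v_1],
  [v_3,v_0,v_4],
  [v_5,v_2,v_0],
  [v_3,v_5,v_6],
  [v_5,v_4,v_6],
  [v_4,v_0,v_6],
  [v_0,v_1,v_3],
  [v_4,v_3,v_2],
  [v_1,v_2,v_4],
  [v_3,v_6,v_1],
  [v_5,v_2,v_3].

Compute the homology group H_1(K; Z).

Fix the vertex order v_0 < v_1 < v_2 < v_3 < v_4 < v_5 < v_6 and write every simplex with vertices in increasing order. Then dim K = 2 and the simplices of K are:

  0-simplices (7): [v_0], [v_1], [v_2], [v_3], [v_4], [v_5], [v_6]
  1-simplices (21): (21 of them)
  2-simplices (14): (14 of them)

so the chain groups are C_0 ≅ Z^7, C_1 ≅ Z^21, C_2 ≅ Z^14.

The boundary map ∂_1: C_1 → C_0 is given by ∂[p,q] = [q] − [p]. For instance
  ∂[v_3,v_5] = [v_5] − [v_3].
As a 7×21 matrix over Z this has rank 6, with invariant factors (1,1,1,1,1,1).

∂_2: C_2 → C_1 sends each 2-simplex [p,q,r] to [q,r] − [p,r] + [p,q]. For instance
  ∂[v_0,v_1,v_3] = [v_1,v_3] − [v_0,v_3] + [v_0,v_1],
  ∂[v_0,v_1,v_5] = [v_1,v_5] − [v_0,v_5] + [v_0,v_1].
As a 21×14 matrix over Z this has rank 13, with invariant factors (1,1,1,1,1,1,1,1,1,1,1,1,1).

From H_k ≅ ker(∂_k) / im(∂_{k+1}) we obtain:

  H_1: rank ker ∂_1 − rank ∂_2 = (21 − 6) − 13 = 2, and the invariant factors of ∂_2 are all 1, so H_1 = Z^2.

(K is a triangulation of the torus T^2.)

H_1 = Z^2.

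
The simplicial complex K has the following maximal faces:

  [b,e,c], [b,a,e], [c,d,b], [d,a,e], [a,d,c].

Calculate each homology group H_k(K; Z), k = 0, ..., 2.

K has 5 vertices, 10 edges, 5 triangles.
rank ∂_0 = 0, rank ∂_1 = 4 ⇒ b_0 = 5 − 0 − 4 = 1; all invariant factors of ∂_1 are 1 so no torsion. So H_0 ≅ Z.
rank ∂_1 = 4, rank ∂_2 = 5 ⇒ b_1 = 10 − 4 − 5 = 1; all invariant factors of ∂_2 are 1 so no torsion. So H_1 ≅ Z.
rank ∂_2 = 5, rank ∂_3 = 0 ⇒ b_2 = 5 − 5 − 0 = 0. So H_2 ≅ 0.

H_0 = Z,  H_1 = Z,  H_2 = 0.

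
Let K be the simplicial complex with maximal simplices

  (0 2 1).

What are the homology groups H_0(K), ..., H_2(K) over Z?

H_0 = Z,  H_1 = 0,  H_2 = 0.

K has 3 vertices, 3 edges, 1 triangle.
rank ∂_0 = 0, rank ∂_1 = 2 ⇒ b_0 = 3 − 0 − 2 = 1; all invariant factors of ∂_1 are 1 so no torsion. So H_0 = Z.
rank ∂_1 = 2, rank ∂_2 = 1 ⇒ b_1 = 3 − 2 − 1 = 0; all invariant factors of ∂_2 are 1 so no torsion. So H_1 = 0.
rank ∂_2 = 1, rank ∂_3 = 0 ⇒ b_2 = 1 − 1 − 0 = 0. So H_2 = 0.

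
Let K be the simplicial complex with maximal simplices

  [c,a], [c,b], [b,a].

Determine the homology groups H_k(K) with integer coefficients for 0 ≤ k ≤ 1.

Fix the vertex order a < b < c and write every simplex with vertices in increasing order. Then dim K = 1 and the simplices of K are:

  0-simplices (3): a, b, c
  1-simplices (3): ab, ac, bc

so the chain groups are C_0 ≅ Z^3, C_1 ≅ Z^3.

∂_1: C_1 → C_0 maps an edge to its endpoints' difference, ∂[p,q] = q − p. For instance
  ∂bc = c − b.
The 3×3 boundary matrix has rank 2 and Smith normal form diag(1,1).

Reading off H_k = ker ∂_k / im ∂_{k+1}:

  H_0: rank C_0 − rank ∂_1 = 3 − 2 = 1, and the invariant factors of ∂_1 are all 1, so H_0 = Z.
  H_1: rank ker ∂_1 − rank ∂_2 = (3 − 2) − 0 = 1, and there is no ∂_2, so H_1 = Z.

As a check, the Euler characteristic is 3 − 3 = 0, which agrees with 1 − 1 = 0.

H_0 = Z,  H_1 = Z.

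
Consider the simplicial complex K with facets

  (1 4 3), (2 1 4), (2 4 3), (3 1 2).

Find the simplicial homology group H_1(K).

K has 4 vertices, 6 edges, 4 triangles.
rank ∂_1 = 3, rank ∂_2 = 3 ⇒ b_1 = 6 − 3 − 3 = 0; all invariant factors of ∂_2 are 1 so no torsion. So H_1 = 0.

H_1 ≅ 0.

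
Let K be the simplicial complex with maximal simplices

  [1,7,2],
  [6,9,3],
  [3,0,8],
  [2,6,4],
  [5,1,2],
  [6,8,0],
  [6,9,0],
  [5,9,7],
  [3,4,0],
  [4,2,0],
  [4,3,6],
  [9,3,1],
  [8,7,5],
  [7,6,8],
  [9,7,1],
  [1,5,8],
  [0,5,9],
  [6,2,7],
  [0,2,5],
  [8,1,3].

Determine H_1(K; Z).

Take the total order 0 < 1 < 2 < 3 < 4 < 5 < 6 < 7 < 8 < 9 on the vertex set. Then K (dimension 2) consists of the simplices:

  0-simplices (10): [0], [1], [2], [3], [4], [5], [6], [7], [8], [9]
  1-simplices (30): (30 of them)
  2-simplices (20): (20 of them)

Hence C_0 ≅ Z^10, C_1 ≅ Z^30, C_2 ≅ Z^20.

The boundary map ∂_1: C_1 → C_0 is given by ∂[p,q] = [q] − [p].
This gives a 10×30 integer matrix of rank 9; reducing to Smith normal form yields diagonal entries (1,1,1,1,1,1,1,1,1).

Boundary ∂_2: C_2 → C_1 acts by ∂[p,q,r] = [q,r] − [p,r] + [p,q]. For instance
  ∂[1,7,9] = [7,9] − [1,9] + [1,7],
  ∂[1,3,9] = [3,9] − [1,9] + [1,3].
This gives a 30×20 integer matrix of rank 20; reducing to Smith normal form yields diagonal entries (1,1,1,1,1,1,1,1,1,1,1,1,1,1,1,1,1,1,1,2).

From H_k ≅ ker(∂_k) / im(∂_{k+1}) we obtain:

  H_1: rank ker ∂_1 − rank ∂_2 = (30 − 9) − 20 = 1, and ∂_2 has invariant factor 2 > 1, so H_1 ≅ Z ⊕ Z/2Z.

H_1 ≅ Z ⊕ Z/2Z.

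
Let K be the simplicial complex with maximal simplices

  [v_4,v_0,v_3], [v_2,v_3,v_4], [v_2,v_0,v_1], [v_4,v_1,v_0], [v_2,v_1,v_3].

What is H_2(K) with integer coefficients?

H_2 = 0.

Take the total order v_0 < v_1 < v_2 < v_3 < v_4 on the vertex set. Then K (dimension 2) consists of the simplices:

  0-simplices (5): [v_0], [v_1], [v_2], [v_3], [v_4]
  1-simplices (10): [v_0,v_1], [v_0,v_2], [v_0,v_3], [v_0,v_4], [v_1,v_2], [v_1,v_3], [v_1,v_4], [v_2,v_3], [v_2,v_4], [v_3,v_4]
  2-simplices (5): [v_0,v_1,v_2], [v_0,v_1,v_4], [v_0,v_3,v_4], [v_1,v_2,v_3], [v_2,v_3,v_4]

giving chain groups C_0 ≅ Z^5, C_1 ≅ Z^10, C_2 ≅ Z^5.

∂_1: C_1 → C_0 sends each edge [p,q] (with p < q) to q − p. For instance
  ∂[v_2,v_3] = [v_3] − [v_2].
As a 5×10 matrix over Z this has rank 4, with invariant factors (1,1,1,1).

∂_2: C_2 → C_1 acts by ∂[p,q,r] = [q,r] − [p,r] + [p,q]. For instance
  ∂[v_1,v_2,v_3] = [v_2,v_3] − [v_1,v_3] + [v_1,v_2],
  ∂[v_2,v_3,v_4] = [v_3,v_4] − [v_2,v_4] + [v_2,v_3].
The 10×5 boundary matrix has rank 5 and Smith normal form diag(1,1,1,1,1).

Reading off H_k = ker ∂_k / im ∂_{k+1}:

  H_2: rank ker ∂_2 − rank ∂_3 = (5 − 5) − 0 = 0, and there is no ∂_3, so H_2 ≅ 0.

(K is a triangulation of the Möbius band.)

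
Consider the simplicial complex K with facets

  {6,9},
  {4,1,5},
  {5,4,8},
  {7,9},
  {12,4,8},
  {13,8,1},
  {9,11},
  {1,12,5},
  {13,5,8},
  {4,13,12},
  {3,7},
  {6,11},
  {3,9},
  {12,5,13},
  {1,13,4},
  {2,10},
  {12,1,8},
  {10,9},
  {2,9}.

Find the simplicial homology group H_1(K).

H_1 ≅ Z^3 × Z/2.

We work with the vertex ordering 1 < 2 < 3 < 4 < 5 < 6 < 7 < 8 < 9 < 10 < 11 < 12 < 13. The simplices of K, each written with vertices in increasing order, are:

  0-simplices (13): [1], [2], [3], [4], [5], [6], [7], [8], [9], [10], [11], [12], [13]
  1-simplices (24): (24 of them)
  2-simplices (10): [1,4,5], [1,4,13], [1,5,12], [1,8,12], [1,8,13], [4,5,8], [4,8,12], [4,12,13], [5,8,13], [5,12,13]

giving chain groups C_0 ≅ Z^13, C_1 ≅ Z^24, C_2 ≅ Z^10.

∂_1: C_1 → C_0 maps an edge to its endpoints' difference, ∂[p,q] = q − p.
The 13×24 boundary matrix has rank 11 and Smith normal form diag(1,1,1,1,1,1,1,1,1,1,1).

The boundary map ∂_2: C_2 → C_1 acts by ∂[p,q,r] = [q,r] − [p,r] + [p,q]. For instance
  ∂[1,4,5] = [4,5] − [1,5] + [1,4],
  ∂[1,5,12] = [5,12] − [1,12] + [1,5].
As a 24×10 matrix over Z this has rank 10, with invariant factors (1,1,1,1,1,1,1,1,1,2).

Computing H_k = (kernel of ∂_k) / (image of ∂_{k+1}):

  H_1: rank ker ∂_1 − rank ∂_2 = (24 − 11) − 10 = 3, and ∂_2 has invariant factor 2 > 1, so H_1 = Z^3 × Z/2.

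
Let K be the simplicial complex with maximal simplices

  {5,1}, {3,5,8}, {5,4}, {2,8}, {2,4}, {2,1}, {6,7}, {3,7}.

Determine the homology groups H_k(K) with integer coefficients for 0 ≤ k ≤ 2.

H_0 ≅ Z,  H_1 ≅ Z^2,  H_2 = 0.

K has 8 vertices, 10 edges, 1 triangle.
rank ∂_0 = 0, rank ∂_1 = 7 ⇒ b_0 = 8 − 0 − 7 = 1; all invariant factors of ∂_1 are 1 so no torsion. So H_0 ≅ Z.
rank ∂_1 = 7, rank ∂_2 = 1 ⇒ b_1 = 10 − 7 − 1 = 2; all invariant factors of ∂_2 are 1 so no torsion. So H_1 ≅ Z^2.
rank ∂_2 = 1, rank ∂_3 = 0 ⇒ b_2 = 1 − 1 − 0 = 0. So H_2 ≅ 0.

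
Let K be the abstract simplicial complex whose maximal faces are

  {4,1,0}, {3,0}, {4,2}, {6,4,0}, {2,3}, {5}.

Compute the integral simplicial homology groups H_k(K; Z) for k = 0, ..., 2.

H_0 ≅ Z^2,  H_1 ≅ Z,  H_2 = 0.

Take the total order 0 < 1 < 2 < 3 < 4 < 5 < 6 on the vertex set. Then K (dimension 2) consists of the simplices:

  0-simplices (7): [0], [1], [2], [3], [4], [5], [6]
  1-simplices (8): [0,1], [0,3], [0,4], [0,6], [1,4], [2,3], [2,4], [4,6]
  2-simplices (2): [0,1,4], [0,4,6]

giving chain groups C_0 ≅ Z^7, C_1 ≅ Z^8, C_2 ≅ Z^2.

Boundary ∂_1: C_1 → C_0 maps an edge to its endpoints' difference, ∂[p,q] = q − p. For instance
  ∂[0,3] = [3] − [0].
The resulting 7×8 matrix has rank 5, and its Smith normal form has invariant factors (1,1,1,1,1).

∂_2: C_2 → C_1 acts by ∂[p,q,r] = [q,r] − [p,r] + [p,q]. For instance
  ∂[0,4,6] = [4,6] − [0,6] + [0,4],
  ∂[0,1,4] = [1,4] − [0,4] + [0,1].
The resulting 8×2 matrix has rank 2, and its Smith normal form has invariant factors (1,1).

Now H_k = ker ∂_k / im ∂_{k+1}, so:

  H_0: rank C_0 − rank ∂_1 = 7 − 5 = 2, and the invariant factors of ∂_1 are all 1, so H_0 ≅ Z^2.
  H_1: rank ker ∂_1 − rank ∂_2 = (8 − 5) − 2 = 1, and the invariant factors of ∂_2 are all 1, so H_1 ≅ Z.
  H_2: rank ker ∂_2 − rank ∂_3 = (2 − 2) − 0 = 0, and there is no ∂_3, so H_2 ≅ 0.

As a check, the Euler characteristic is 7 − 8 + 2 = 1, which agrees with 2 − 1 + 0 = 1.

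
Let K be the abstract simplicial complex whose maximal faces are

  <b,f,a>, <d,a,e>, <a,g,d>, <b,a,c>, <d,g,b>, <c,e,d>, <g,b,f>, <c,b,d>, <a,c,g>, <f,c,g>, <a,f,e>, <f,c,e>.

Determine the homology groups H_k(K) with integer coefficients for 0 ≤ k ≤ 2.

H_0 ≅ Z,  H_1 ≅ Z/2Z,  H_2 = 0.

Take the total order a < b < c < d < e < f < g on the vertex set. Then K (dimension 2) consists of the simplices:

  0-simplices (7): a, b, c, d, e, f, g
  1-simplices (18): ab, ac, ad, ae, af, ag, bc, bd, bf, bg, cd, ce, cf, cg, de, dg, ef, fg
  2-simplices (12): abc, abf, acg, ade, adg, aef, bcd, bdg, bfg, cde, cef, cfg

so the chain groups are C_0 ≅ Z^7, C_1 ≅ Z^18, C_2 ≅ Z^12.

The boundary map ∂_1: C_1 → C_0 sends each edge [p,q] (with p < q) to q − p. For instance
  ∂cd = d − c.
As a 7×18 matrix over Z this has rank 6, with invariant factors (1,1,1,1,1,1).

∂_2: C_2 → C_1 acts by ∂[p,q,r] = [q,r] − [p,r] + [p,q]. For instance
  ∂bdg = dg − bg + bd,
  ∂adg = dg − ag + ad.
The 18×12 boundary matrix has rank 12 and Smith normal form diag(1,1,1,1,1,1,1,1,1,1,1,2).

Reading off H_k = ker ∂_k / im ∂_{k+1}:

  H_0: rank C_0 − rank ∂_1 = 7 − 6 = 1, and the invariant factors of ∂_1 are all 1, so H_0 ≅ Z.
  H_1: rank ker ∂_1 − rank ∂_2 = (18 − 6) − 12 = 0, and ∂_2 has invariant factor 2 > 1, so H_1 ≅ Z/2Z.
  H_2: rank ker ∂_2 − rank ∂_3 = (12 − 12) − 0 = 0, and there is no ∂_3, so H_2 ≅ 0.

As a check, the Euler characteristic is 7 − 18 + 12 = 1, which agrees with 1 − 0 + 0 = 1.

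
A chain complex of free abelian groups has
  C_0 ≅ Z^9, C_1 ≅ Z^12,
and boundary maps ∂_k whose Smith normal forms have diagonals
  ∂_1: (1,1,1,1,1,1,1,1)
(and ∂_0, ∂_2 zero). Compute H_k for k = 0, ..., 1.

H_0 = Z,  H_1 = Z^4.

H_0: b_0 = 9 − 0 − 8 = 1; torsion from ∂_1 factors > 1: none. So H_0 = Z.
H_1: b_1 = 12 − 8 − 0 = 4; torsion from ∂_2 factors > 1: none. So H_1 = Z^4.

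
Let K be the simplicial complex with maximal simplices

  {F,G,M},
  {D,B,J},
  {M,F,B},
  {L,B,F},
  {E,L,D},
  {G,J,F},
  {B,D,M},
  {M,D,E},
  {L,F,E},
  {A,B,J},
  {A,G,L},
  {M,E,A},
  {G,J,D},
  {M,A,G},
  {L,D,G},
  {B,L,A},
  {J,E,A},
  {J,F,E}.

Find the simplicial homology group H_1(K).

K has 9 vertices, 27 edges, 18 triangles.
rank ∂_1 = 8, rank ∂_2 = 17 ⇒ b_1 = 27 − 8 − 17 = 2; all invariant factors of ∂_2 are 1 so no torsion. So H_1 = Z^2.

H_1 ≅ Z^2.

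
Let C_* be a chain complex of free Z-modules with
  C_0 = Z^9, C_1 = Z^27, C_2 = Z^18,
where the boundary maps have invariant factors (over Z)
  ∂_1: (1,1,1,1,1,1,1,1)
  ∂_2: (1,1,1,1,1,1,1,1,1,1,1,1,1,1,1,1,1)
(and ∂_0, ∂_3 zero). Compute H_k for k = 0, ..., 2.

H_0 = Z,  H_1 = Z^2,  H_2 = Z.

H_0: b_0 = 9 − 0 − 8 = 1; torsion from ∂_1 factors > 1: none. So H_0 = Z.
H_1: b_1 = 27 − 8 − 17 = 2; torsion from ∂_2 factors > 1: none. So H_1 = Z^2.
H_2: b_2 = 18 − 17 − 0 = 1; torsion from ∂_3 factors > 1: none. So H_2 = Z.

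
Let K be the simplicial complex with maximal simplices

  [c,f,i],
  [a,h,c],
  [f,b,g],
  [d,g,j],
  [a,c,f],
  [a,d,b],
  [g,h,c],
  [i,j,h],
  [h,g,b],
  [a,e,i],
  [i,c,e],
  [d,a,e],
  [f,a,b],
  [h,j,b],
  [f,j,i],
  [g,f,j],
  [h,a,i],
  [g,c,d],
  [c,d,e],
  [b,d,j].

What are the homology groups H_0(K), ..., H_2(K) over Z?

Fix the vertex order a < b < c < d < e < f < g < h < i < j and write every simplex with vertices in increasing order. Then dim K = 2 and the simplices of K are:

  0-simplices (10): a, b, c, d, e, f, g, h, i, j
  1-simplices (30): ab, ac, ad, ae, af, ah, ai, bd, bf, bg, bh, bj, cd, ce, cf, cg, ch, ci, de, dg, dj, ei, fg, fi, fj, gh, gj, hi, hj, ij
  2-simplices (20): abd, abf, acf, ach, ade, aei, ahi, bdj, bfg, bgh, bhj, cde, cdg, cei, cfi, cgh, dgj, fgj, fij, hij

so the chain groups are C_0 ≅ Z^10, C_1 ≅ Z^30, C_2 ≅ Z^20.

∂_1: C_1 → C_0 sends each edge [p,q] (with p < q) to q − p. For instance
  ∂dg = g − d.
This gives a 10×30 integer matrix of rank 9; reducing to Smith normal form yields diagonal entries (1,1,1,1,1,1,1,1,1).

Boundary ∂_2: C_2 → C_1 maps a triangle to the signed sum of its edges. For instance
  ∂cde = de − ce + cd,
  ∂bfg = fg − bg + bf.
This gives a 30×20 integer matrix of rank 20; reducing to Smith normal form yields diagonal entries (1,1,1,1,1,1,1,1,1,1,1,1,1,1,1,1,1,1,1,2).

Reading off H_k = ker ∂_k / im ∂_{k+1}:

  H_0: rank C_0 − rank ∂_1 = 10 − 9 = 1, and the invariant factors of ∂_1 are all 1, so H_0 ≅ Z.
  H_1: rank ker ∂_1 − rank ∂_2 = (30 − 9) − 20 = 1, and ∂_2 has invariant factor 2 > 1, so H_1 ≅ Z ⊕ Z_2.
  H_2: rank ker ∂_2 − rank ∂_3 = (20 − 20) − 0 = 0, and there is no ∂_3, so H_2 ≅ 0.

(K is a triangulation of the Klein bottle.)

H_0 ≅ Z,  H_1 ≅ Z ⊕ Z_2,  H_2 = 0.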